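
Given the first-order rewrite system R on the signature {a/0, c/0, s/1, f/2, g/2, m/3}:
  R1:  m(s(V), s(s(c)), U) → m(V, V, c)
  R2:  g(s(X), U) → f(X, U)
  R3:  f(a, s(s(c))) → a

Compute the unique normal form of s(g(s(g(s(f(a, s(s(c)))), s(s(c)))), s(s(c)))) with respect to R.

1. s(g(s(g(s(f(a, s(s(c)))), s(s(c)))), s(s(c))))  →  s(f(g(s(f(a, s(s(c)))), s(s(c))), s(s(c))))   [R2 at 1]
2. s(f(g(s(f(a, s(s(c)))), s(s(c))), s(s(c))))  →  s(f(f(f(a, s(s(c))), s(s(c))), s(s(c))))   [R2 at 1.1]
3. s(f(f(f(a, s(s(c))), s(s(c))), s(s(c))))  →  s(f(f(a, s(s(c))), s(s(c))))   [R3 at 1.1.1]
4. s(f(f(a, s(s(c))), s(s(c))))  →  s(f(a, s(s(c))))   [R3 at 1.1]
5. s(f(a, s(s(c))))  →  s(a)   [R3 at 1]

s(a)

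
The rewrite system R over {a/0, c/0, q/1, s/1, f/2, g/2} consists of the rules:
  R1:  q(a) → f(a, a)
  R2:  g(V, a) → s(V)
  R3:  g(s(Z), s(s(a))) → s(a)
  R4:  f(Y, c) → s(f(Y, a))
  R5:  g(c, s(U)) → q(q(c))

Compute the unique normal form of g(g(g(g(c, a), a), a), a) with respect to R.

s(s(s(s(c))))

1. g(g(g(g(c, a), a), a), a)  →  s(g(g(g(c, a), a), a))   [R2 at ε]
2. s(g(g(g(c, a), a), a))  →  s(s(g(g(c, a), a)))   [R2 at 1]
3. s(s(g(g(c, a), a)))  →  s(s(s(g(c, a))))   [R2 at 1.1]
4. s(s(s(g(c, a))))  →  s(s(s(s(c))))   [R2 at 1.1.1]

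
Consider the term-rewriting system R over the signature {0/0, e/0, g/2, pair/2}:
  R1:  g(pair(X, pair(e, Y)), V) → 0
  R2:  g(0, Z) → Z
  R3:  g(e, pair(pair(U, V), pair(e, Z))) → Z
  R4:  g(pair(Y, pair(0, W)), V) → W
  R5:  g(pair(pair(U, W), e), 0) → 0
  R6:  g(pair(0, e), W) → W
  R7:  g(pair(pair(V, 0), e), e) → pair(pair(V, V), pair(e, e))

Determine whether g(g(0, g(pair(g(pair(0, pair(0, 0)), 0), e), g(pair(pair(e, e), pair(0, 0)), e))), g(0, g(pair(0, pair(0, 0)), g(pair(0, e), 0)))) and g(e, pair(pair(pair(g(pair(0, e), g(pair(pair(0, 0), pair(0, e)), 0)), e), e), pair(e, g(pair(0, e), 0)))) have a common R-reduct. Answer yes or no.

Reduce t₁ = g(g(0, g(pair(g(pair(0, pair(0, 0)), 0), e), g(pair(pair(e, e), pair(0, 0)), e))), g(0, g(pair(0, pair(0, 0)), g(pair(0, e), 0)))):
1. g(g(0, g(pair(g(pair(0, pair(0, 0)), 0), e), g(pair(pair(e, e), pair(0, 0)), e))), g(0, g(pair(0, pair(0, 0)), g(pair(0, e), 0))))  →  g(g(pair(g(pair(0, pair(0, 0)), 0), e), g(pair(pair(e, e), pair(0, 0)), e)), g(0, g(pair(0, pair(0, 0)), g(pair(0, e), 0))))   [R2 at 1]
2. g(g(pair(g(pair(0, pair(0, 0)), 0), e), g(pair(pair(e, e), pair(0, 0)), e)), g(0, g(pair(0, pair(0, 0)), g(pair(0, e), 0))))  →  g(g(pair(0, e), g(pair(pair(e, e), pair(0, 0)), e)), g(0, g(pair(0, pair(0, 0)), g(pair(0, e), 0))))   [R4 at 1.1.1]
3. g(g(pair(0, e), g(pair(pair(e, e), pair(0, 0)), e)), g(0, g(pair(0, pair(0, 0)), g(pair(0, e), 0))))  →  g(g(pair(pair(e, e), pair(0, 0)), e), g(0, g(pair(0, pair(0, 0)), g(pair(0, e), 0))))   [R6 at 1]
4. g(g(pair(pair(e, e), pair(0, 0)), e), g(0, g(pair(0, pair(0, 0)), g(pair(0, e), 0))))  →  g(0, g(0, g(pair(0, pair(0, 0)), g(pair(0, e), 0))))   [R4 at 1]
5. g(0, g(0, g(pair(0, pair(0, 0)), g(pair(0, e), 0))))  →  g(0, g(pair(0, pair(0, 0)), g(pair(0, e), 0)))   [R2 at ε]
6. g(0, g(pair(0, pair(0, 0)), g(pair(0, e), 0)))  →  g(pair(0, pair(0, 0)), g(pair(0, e), 0))   [R2 at ε]
7. g(pair(0, pair(0, 0)), g(pair(0, e), 0))  →  0   [R4 at ε]

Reduce t₂ = g(e, pair(pair(pair(g(pair(0, e), g(pair(pair(0, 0), pair(0, e)), 0)), e), e), pair(e, g(pair(0, e), 0)))):
1. g(e, pair(pair(pair(g(pair(0, e), g(pair(pair(0, 0), pair(0, e)), 0)), e), e), pair(e, g(pair(0, e), 0))))  →  g(pair(0, e), 0)   [R3 at ε]
2. g(pair(0, e), 0)  →  0   [R6 at ε]

yes — NF(t₁) = 0, NF(t₂) = 0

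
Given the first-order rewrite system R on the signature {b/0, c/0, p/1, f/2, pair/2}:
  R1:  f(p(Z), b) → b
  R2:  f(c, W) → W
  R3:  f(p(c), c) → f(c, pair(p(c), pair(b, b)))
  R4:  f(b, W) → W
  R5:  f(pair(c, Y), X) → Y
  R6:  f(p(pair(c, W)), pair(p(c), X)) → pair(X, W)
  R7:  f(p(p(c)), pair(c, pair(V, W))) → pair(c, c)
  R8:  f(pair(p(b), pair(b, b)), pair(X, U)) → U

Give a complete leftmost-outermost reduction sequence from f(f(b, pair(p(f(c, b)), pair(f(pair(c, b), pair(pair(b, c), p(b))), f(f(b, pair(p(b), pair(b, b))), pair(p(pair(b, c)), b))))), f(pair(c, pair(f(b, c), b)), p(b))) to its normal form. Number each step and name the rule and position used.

b

1. f(f(b, pair(p(f(c, b)), pair(f(pair(c, b), pair(pair(b, c), p(b))), f(f(b, pair(p(b), pair(b, b))), pair(p(pair(b, c)), b))))), f(pair(c, pair(f(b, c), b)), p(b)))  →  f(pair(p(f(c, b)), pair(f(pair(c, b), pair(pair(b, c), p(b))), f(f(b, pair(p(b), pair(b, b))), pair(p(pair(b, c)), b)))), f(pair(c, pair(f(b, c), b)), p(b)))   [R4 at 1]
2. f(pair(p(f(c, b)), pair(f(pair(c, b), pair(pair(b, c), p(b))), f(f(b, pair(p(b), pair(b, b))), pair(p(pair(b, c)), b)))), f(pair(c, pair(f(b, c), b)), p(b)))  →  f(pair(p(b), pair(f(pair(c, b), pair(pair(b, c), p(b))), f(f(b, pair(p(b), pair(b, b))), pair(p(pair(b, c)), b)))), f(pair(c, pair(f(b, c), b)), p(b)))   [R2 at 1.1.1]
3. f(pair(p(b), pair(f(pair(c, b), pair(pair(b, c), p(b))), f(f(b, pair(p(b), pair(b, b))), pair(p(pair(b, c)), b)))), f(pair(c, pair(f(b, c), b)), p(b)))  →  f(pair(p(b), pair(b, f(f(b, pair(p(b), pair(b, b))), pair(p(pair(b, c)), b)))), f(pair(c, pair(f(b, c), b)), p(b)))   [R5 at 1.2.1]
4. f(pair(p(b), pair(b, f(f(b, pair(p(b), pair(b, b))), pair(p(pair(b, c)), b)))), f(pair(c, pair(f(b, c), b)), p(b)))  →  f(pair(p(b), pair(b, f(pair(p(b), pair(b, b)), pair(p(pair(b, c)), b)))), f(pair(c, pair(f(b, c), b)), p(b)))   [R4 at 1.2.2.1]
5. f(pair(p(b), pair(b, f(pair(p(b), pair(b, b)), pair(p(pair(b, c)), b)))), f(pair(c, pair(f(b, c), b)), p(b)))  →  f(pair(p(b), pair(b, b)), f(pair(c, pair(f(b, c), b)), p(b)))   [R8 at 1.2.2]
6. f(pair(p(b), pair(b, b)), f(pair(c, pair(f(b, c), b)), p(b)))  →  f(pair(p(b), pair(b, b)), pair(f(b, c), b))   [R5 at 2]
7. f(pair(p(b), pair(b, b)), pair(f(b, c), b))  →  b   [R8 at ε]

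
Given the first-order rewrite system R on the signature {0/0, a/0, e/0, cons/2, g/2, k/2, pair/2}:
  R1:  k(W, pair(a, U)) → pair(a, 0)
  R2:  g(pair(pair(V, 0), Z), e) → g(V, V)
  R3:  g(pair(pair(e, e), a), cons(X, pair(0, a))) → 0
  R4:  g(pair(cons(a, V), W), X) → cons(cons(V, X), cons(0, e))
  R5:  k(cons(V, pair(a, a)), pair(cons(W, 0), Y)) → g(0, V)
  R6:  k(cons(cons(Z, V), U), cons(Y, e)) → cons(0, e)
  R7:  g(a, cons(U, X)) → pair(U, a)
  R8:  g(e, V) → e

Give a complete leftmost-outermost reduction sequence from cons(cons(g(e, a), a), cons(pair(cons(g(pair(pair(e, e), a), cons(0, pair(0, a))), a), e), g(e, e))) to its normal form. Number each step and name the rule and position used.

cons(cons(e, a), cons(pair(cons(0, a), e), e))

1. cons(cons(g(e, a), a), cons(pair(cons(g(pair(pair(e, e), a), cons(0, pair(0, a))), a), e), g(e, e)))  →  cons(cons(e, a), cons(pair(cons(g(pair(pair(e, e), a), cons(0, pair(0, a))), a), e), g(e, e)))   [R8 at 1.1]
2. cons(cons(e, a), cons(pair(cons(g(pair(pair(e, e), a), cons(0, pair(0, a))), a), e), g(e, e)))  →  cons(cons(e, a), cons(pair(cons(0, a), e), g(e, e)))   [R3 at 2.1.1.1]
3. cons(cons(e, a), cons(pair(cons(0, a), e), g(e, e)))  →  cons(cons(e, a), cons(pair(cons(0, a), e), e))   [R8 at 2.2]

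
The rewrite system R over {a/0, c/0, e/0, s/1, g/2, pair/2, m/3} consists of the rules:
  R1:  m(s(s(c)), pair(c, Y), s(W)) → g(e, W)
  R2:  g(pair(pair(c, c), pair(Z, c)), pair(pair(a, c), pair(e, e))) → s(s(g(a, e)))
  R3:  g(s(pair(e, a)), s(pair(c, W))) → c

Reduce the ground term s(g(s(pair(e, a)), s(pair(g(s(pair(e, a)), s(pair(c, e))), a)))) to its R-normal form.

1. s(g(s(pair(e, a)), s(pair(g(s(pair(e, a)), s(pair(c, e))), a))))  →  s(g(s(pair(e, a)), s(pair(c, a))))   [R3 at 1.2.1.1]
2. s(g(s(pair(e, a)), s(pair(c, a))))  →  s(c)   [R3 at 1]

s(c)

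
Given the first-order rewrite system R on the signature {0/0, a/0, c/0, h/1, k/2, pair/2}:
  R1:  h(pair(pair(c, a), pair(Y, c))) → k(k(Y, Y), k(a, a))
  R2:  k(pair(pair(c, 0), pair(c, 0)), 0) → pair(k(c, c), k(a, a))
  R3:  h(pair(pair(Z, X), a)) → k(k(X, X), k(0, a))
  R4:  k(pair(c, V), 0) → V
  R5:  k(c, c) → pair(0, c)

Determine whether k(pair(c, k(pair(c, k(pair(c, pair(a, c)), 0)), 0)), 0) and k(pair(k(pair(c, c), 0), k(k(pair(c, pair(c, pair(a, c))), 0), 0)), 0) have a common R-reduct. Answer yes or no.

yes — NF(t₁) = pair(a, c), NF(t₂) = pair(a, c)

Reduce t₁ = k(pair(c, k(pair(c, k(pair(c, pair(a, c)), 0)), 0)), 0):
1. k(pair(c, k(pair(c, k(pair(c, pair(a, c)), 0)), 0)), 0)  →  k(pair(c, k(pair(c, pair(a, c)), 0)), 0)   [R4 at ε]
2. k(pair(c, k(pair(c, pair(a, c)), 0)), 0)  →  k(pair(c, pair(a, c)), 0)   [R4 at ε]
3. k(pair(c, pair(a, c)), 0)  →  pair(a, c)   [R4 at ε]

Reduce t₂ = k(pair(k(pair(c, c), 0), k(k(pair(c, pair(c, pair(a, c))), 0), 0)), 0):
1. k(pair(k(pair(c, c), 0), k(k(pair(c, pair(c, pair(a, c))), 0), 0)), 0)  →  k(pair(c, k(k(pair(c, pair(c, pair(a, c))), 0), 0)), 0)   [R4 at 1.1]
2. k(pair(c, k(k(pair(c, pair(c, pair(a, c))), 0), 0)), 0)  →  k(k(pair(c, pair(c, pair(a, c))), 0), 0)   [R4 at ε]
3. k(k(pair(c, pair(c, pair(a, c))), 0), 0)  →  k(pair(c, pair(a, c)), 0)   [R4 at 1]
4. k(pair(c, pair(a, c)), 0)  →  pair(a, c)   [R4 at ε]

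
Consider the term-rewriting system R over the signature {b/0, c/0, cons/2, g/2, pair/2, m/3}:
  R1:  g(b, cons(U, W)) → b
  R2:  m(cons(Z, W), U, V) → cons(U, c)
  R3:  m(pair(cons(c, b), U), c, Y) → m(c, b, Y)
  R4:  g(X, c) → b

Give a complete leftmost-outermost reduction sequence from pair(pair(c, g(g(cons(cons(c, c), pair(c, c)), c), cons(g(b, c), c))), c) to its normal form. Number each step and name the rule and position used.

1. pair(pair(c, g(g(cons(cons(c, c), pair(c, c)), c), cons(g(b, c), c))), c)  →  pair(pair(c, g(b, cons(g(b, c), c))), c)   [R4 at 1.2.1]
2. pair(pair(c, g(b, cons(g(b, c), c))), c)  →  pair(pair(c, b), c)   [R1 at 1.2]

pair(pair(c, b), c)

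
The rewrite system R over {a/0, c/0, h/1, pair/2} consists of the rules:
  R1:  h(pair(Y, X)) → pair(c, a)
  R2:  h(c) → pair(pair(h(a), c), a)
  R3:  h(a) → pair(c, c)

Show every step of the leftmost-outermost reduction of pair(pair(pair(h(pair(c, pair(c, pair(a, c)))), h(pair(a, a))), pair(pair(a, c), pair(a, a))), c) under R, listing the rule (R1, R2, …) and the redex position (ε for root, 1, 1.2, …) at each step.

pair(pair(pair(pair(c, a), pair(c, a)), pair(pair(a, c), pair(a, a))), c)

1. pair(pair(pair(h(pair(c, pair(c, pair(a, c)))), h(pair(a, a))), pair(pair(a, c), pair(a, a))), c)  →  pair(pair(pair(pair(c, a), h(pair(a, a))), pair(pair(a, c), pair(a, a))), c)   [R1 at 1.1.1]
2. pair(pair(pair(pair(c, a), h(pair(a, a))), pair(pair(a, c), pair(a, a))), c)  →  pair(pair(pair(pair(c, a), pair(c, a)), pair(pair(a, c), pair(a, a))), c)   [R1 at 1.1.2]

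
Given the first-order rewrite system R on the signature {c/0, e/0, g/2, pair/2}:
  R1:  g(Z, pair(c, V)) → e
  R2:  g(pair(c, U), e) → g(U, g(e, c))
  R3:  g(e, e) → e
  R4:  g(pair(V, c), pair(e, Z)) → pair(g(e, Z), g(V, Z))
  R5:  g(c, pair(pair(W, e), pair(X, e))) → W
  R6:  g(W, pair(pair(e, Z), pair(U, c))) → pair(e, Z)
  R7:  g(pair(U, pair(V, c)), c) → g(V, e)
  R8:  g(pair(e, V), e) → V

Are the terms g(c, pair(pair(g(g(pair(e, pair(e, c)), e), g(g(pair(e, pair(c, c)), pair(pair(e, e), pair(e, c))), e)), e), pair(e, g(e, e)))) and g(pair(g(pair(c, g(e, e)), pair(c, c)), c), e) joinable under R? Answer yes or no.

Reduce t₁ = g(c, pair(pair(g(g(pair(e, pair(e, c)), e), g(g(pair(e, pair(c, c)), pair(pair(e, e), pair(e, c))), e)), e), pair(e, g(e, e)))):
1. g(c, pair(pair(g(g(pair(e, pair(e, c)), e), g(g(pair(e, pair(c, c)), pair(pair(e, e), pair(e, c))), e)), e), pair(e, g(e, e))))  →  g(c, pair(pair(g(pair(e, c), g(g(pair(e, pair(c, c)), pair(pair(e, e), pair(e, c))), e)), e), pair(e, g(e, e))))   [R8 at 2.1.1.1]
2. g(c, pair(pair(g(pair(e, c), g(g(pair(e, pair(c, c)), pair(pair(e, e), pair(e, c))), e)), e), pair(e, g(e, e))))  →  g(c, pair(pair(g(pair(e, c), g(pair(e, e), e)), e), pair(e, g(e, e))))   [R6 at 2.1.1.2.1]
3. g(c, pair(pair(g(pair(e, c), g(pair(e, e), e)), e), pair(e, g(e, e))))  →  g(c, pair(pair(g(pair(e, c), e), e), pair(e, g(e, e))))   [R8 at 2.1.1.2]
4. g(c, pair(pair(g(pair(e, c), e), e), pair(e, g(e, e))))  →  g(c, pair(pair(c, e), pair(e, g(e, e))))   [R8 at 2.1.1]
5. g(c, pair(pair(c, e), pair(e, g(e, e))))  →  g(c, pair(pair(c, e), pair(e, e)))   [R3 at 2.2.2]
6. g(c, pair(pair(c, e), pair(e, e)))  →  c   [R5 at ε]

Reduce t₂ = g(pair(g(pair(c, g(e, e)), pair(c, c)), c), e):
1. g(pair(g(pair(c, g(e, e)), pair(c, c)), c), e)  →  g(pair(e, c), e)   [R1 at 1.1]
2. g(pair(e, c), e)  →  c   [R8 at ε]

yes — NF(t₁) = c, NF(t₂) = c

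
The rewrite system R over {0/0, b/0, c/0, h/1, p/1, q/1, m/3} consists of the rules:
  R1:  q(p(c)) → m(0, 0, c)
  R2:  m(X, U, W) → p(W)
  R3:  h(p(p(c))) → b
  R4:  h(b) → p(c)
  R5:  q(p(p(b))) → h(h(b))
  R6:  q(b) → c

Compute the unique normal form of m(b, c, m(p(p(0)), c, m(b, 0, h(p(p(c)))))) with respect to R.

1. m(b, c, m(p(p(0)), c, m(b, 0, h(p(p(c))))))  →  p(m(p(p(0)), c, m(b, 0, h(p(p(c))))))   [R2 at ε]
2. p(m(p(p(0)), c, m(b, 0, h(p(p(c))))))  →  p(p(m(b, 0, h(p(p(c))))))   [R2 at 1]
3. p(p(m(b, 0, h(p(p(c))))))  →  p(p(p(h(p(p(c))))))   [R2 at 1.1]
4. p(p(p(h(p(p(c))))))  →  p(p(p(b)))   [R3 at 1.1.1]

p(p(p(b)))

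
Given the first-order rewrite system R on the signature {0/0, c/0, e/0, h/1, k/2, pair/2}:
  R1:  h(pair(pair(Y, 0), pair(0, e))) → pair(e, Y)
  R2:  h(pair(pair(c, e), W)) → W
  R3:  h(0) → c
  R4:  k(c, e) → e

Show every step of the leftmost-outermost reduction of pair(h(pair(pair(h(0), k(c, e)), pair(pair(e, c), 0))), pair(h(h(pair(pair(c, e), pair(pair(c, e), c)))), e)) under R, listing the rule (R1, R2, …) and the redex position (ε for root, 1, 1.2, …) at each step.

pair(pair(pair(e, c), 0), pair(c, e))

1. pair(h(pair(pair(h(0), k(c, e)), pair(pair(e, c), 0))), pair(h(h(pair(pair(c, e), pair(pair(c, e), c)))), e))  →  pair(h(pair(pair(c, k(c, e)), pair(pair(e, c), 0))), pair(h(h(pair(pair(c, e), pair(pair(c, e), c)))), e))   [R3 at 1.1.1.1]
2. pair(h(pair(pair(c, k(c, e)), pair(pair(e, c), 0))), pair(h(h(pair(pair(c, e), pair(pair(c, e), c)))), e))  →  pair(h(pair(pair(c, e), pair(pair(e, c), 0))), pair(h(h(pair(pair(c, e), pair(pair(c, e), c)))), e))   [R4 at 1.1.1.2]
3. pair(h(pair(pair(c, e), pair(pair(e, c), 0))), pair(h(h(pair(pair(c, e), pair(pair(c, e), c)))), e))  →  pair(pair(pair(e, c), 0), pair(h(h(pair(pair(c, e), pair(pair(c, e), c)))), e))   [R2 at 1]
4. pair(pair(pair(e, c), 0), pair(h(h(pair(pair(c, e), pair(pair(c, e), c)))), e))  →  pair(pair(pair(e, c), 0), pair(h(pair(pair(c, e), c)), e))   [R2 at 2.1.1]
5. pair(pair(pair(e, c), 0), pair(h(pair(pair(c, e), c)), e))  →  pair(pair(pair(e, c), 0), pair(c, e))   [R2 at 2.1]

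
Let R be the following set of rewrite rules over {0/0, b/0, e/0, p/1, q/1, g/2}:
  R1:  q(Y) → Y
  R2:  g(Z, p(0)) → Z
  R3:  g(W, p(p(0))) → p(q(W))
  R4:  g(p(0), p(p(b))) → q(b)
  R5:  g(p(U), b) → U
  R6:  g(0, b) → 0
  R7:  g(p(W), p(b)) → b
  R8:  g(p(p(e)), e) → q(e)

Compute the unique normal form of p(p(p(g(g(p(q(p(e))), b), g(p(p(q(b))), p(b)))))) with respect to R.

p(p(p(e)))

1. p(p(p(g(g(p(q(p(e))), b), g(p(p(q(b))), p(b))))))  →  p(p(p(g(q(p(e)), g(p(p(q(b))), p(b))))))   [R5 at 1.1.1.1]
2. p(p(p(g(q(p(e)), g(p(p(q(b))), p(b))))))  →  p(p(p(g(p(e), g(p(p(q(b))), p(b))))))   [R1 at 1.1.1.1]
3. p(p(p(g(p(e), g(p(p(q(b))), p(b))))))  →  p(p(p(g(p(e), b))))   [R7 at 1.1.1.2]
4. p(p(p(g(p(e), b))))  →  p(p(p(e)))   [R5 at 1.1.1]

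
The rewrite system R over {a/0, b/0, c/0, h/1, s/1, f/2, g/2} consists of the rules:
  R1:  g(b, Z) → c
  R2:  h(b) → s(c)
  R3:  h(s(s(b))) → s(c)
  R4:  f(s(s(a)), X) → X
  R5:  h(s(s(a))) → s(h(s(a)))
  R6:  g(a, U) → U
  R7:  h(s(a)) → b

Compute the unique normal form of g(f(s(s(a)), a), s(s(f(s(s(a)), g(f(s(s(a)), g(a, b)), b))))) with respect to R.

s(s(c))

1. g(f(s(s(a)), a), s(s(f(s(s(a)), g(f(s(s(a)), g(a, b)), b)))))  →  g(a, s(s(f(s(s(a)), g(f(s(s(a)), g(a, b)), b)))))   [R4 at 1]
2. g(a, s(s(f(s(s(a)), g(f(s(s(a)), g(a, b)), b)))))  →  s(s(f(s(s(a)), g(f(s(s(a)), g(a, b)), b))))   [R6 at ε]
3. s(s(f(s(s(a)), g(f(s(s(a)), g(a, b)), b))))  →  s(s(g(f(s(s(a)), g(a, b)), b)))   [R4 at 1.1]
4. s(s(g(f(s(s(a)), g(a, b)), b)))  →  s(s(g(g(a, b), b)))   [R4 at 1.1.1]
5. s(s(g(g(a, b), b)))  →  s(s(g(b, b)))   [R6 at 1.1.1]
6. s(s(g(b, b)))  →  s(s(c))   [R1 at 1.1]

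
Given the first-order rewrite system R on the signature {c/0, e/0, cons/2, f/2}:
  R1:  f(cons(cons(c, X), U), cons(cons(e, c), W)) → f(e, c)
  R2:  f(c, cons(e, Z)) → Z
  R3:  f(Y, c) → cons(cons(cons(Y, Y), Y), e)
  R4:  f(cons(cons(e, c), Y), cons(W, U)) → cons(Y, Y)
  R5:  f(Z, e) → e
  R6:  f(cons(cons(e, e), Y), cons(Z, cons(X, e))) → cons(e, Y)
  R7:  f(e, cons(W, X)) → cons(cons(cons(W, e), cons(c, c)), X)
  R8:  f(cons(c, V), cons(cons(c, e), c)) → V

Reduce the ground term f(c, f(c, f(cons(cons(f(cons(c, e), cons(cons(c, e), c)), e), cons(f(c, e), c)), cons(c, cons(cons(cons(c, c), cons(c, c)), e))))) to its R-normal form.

1. f(c, f(c, f(cons(cons(f(cons(c, e), cons(cons(c, e), c)), e), cons(f(c, e), c)), cons(c, cons(cons(cons(c, c), cons(c, c)), e)))))  →  f(c, f(c, f(cons(cons(e, e), cons(f(c, e), c)), cons(c, cons(cons(cons(c, c), cons(c, c)), e)))))   [R8 at 2.2.1.1.1]
2. f(c, f(c, f(cons(cons(e, e), cons(f(c, e), c)), cons(c, cons(cons(cons(c, c), cons(c, c)), e)))))  →  f(c, f(c, cons(e, cons(f(c, e), c))))   [R6 at 2.2]
3. f(c, f(c, cons(e, cons(f(c, e), c))))  →  f(c, cons(f(c, e), c))   [R2 at 2]
4. f(c, cons(f(c, e), c))  →  f(c, cons(e, c))   [R5 at 2.1]
5. f(c, cons(e, c))  →  c   [R2 at ε]

c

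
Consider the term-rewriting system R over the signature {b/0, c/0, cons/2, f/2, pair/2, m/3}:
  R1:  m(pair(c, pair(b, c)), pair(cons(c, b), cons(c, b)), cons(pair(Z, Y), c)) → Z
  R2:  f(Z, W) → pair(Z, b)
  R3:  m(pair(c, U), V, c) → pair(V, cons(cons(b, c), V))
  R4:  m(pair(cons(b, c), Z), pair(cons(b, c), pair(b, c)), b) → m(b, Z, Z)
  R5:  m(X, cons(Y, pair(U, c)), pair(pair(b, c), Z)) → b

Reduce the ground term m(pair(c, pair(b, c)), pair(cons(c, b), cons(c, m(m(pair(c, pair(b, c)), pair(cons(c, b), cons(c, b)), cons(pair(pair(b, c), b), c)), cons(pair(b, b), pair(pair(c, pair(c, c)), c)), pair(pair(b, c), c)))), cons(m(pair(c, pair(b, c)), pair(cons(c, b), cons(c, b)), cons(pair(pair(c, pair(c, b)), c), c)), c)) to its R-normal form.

1. m(pair(c, pair(b, c)), pair(cons(c, b), cons(c, m(m(pair(c, pair(b, c)), pair(cons(c, b), cons(c, b)), cons(pair(pair(b, c), b), c)), cons(pair(b, b), pair(pair(c, pair(c, c)), c)), pair(pair(b, c), c)))), cons(m(pair(c, pair(b, c)), pair(cons(c, b), cons(c, b)), cons(pair(pair(c, pair(c, b)), c), c)), c))  →  m(pair(c, pair(b, c)), pair(cons(c, b), cons(c, b)), cons(m(pair(c, pair(b, c)), pair(cons(c, b), cons(c, b)), cons(pair(pair(c, pair(c, b)), c), c)), c))   [R5 at 2.2.2]
2. m(pair(c, pair(b, c)), pair(cons(c, b), cons(c, b)), cons(m(pair(c, pair(b, c)), pair(cons(c, b), cons(c, b)), cons(pair(pair(c, pair(c, b)), c), c)), c))  →  m(pair(c, pair(b, c)), pair(cons(c, b), cons(c, b)), cons(pair(c, pair(c, b)), c))   [R1 at 3.1]
3. m(pair(c, pair(b, c)), pair(cons(c, b), cons(c, b)), cons(pair(c, pair(c, b)), c))  →  c   [R1 at ε]

c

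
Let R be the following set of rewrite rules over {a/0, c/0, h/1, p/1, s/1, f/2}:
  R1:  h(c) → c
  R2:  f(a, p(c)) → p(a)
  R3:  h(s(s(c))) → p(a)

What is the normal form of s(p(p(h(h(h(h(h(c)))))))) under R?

s(p(p(c)))

1. s(p(p(h(h(h(h(h(c))))))))  →  s(p(p(h(h(h(h(c)))))))   [R1 at 1.1.1.1.1.1.1]
2. s(p(p(h(h(h(h(c)))))))  →  s(p(p(h(h(h(c))))))   [R1 at 1.1.1.1.1.1]
3. s(p(p(h(h(h(c))))))  →  s(p(p(h(h(c)))))   [R1 at 1.1.1.1.1]
4. s(p(p(h(h(c)))))  →  s(p(p(h(c))))   [R1 at 1.1.1.1]
5. s(p(p(h(c))))  →  s(p(p(c)))   [R1 at 1.1.1]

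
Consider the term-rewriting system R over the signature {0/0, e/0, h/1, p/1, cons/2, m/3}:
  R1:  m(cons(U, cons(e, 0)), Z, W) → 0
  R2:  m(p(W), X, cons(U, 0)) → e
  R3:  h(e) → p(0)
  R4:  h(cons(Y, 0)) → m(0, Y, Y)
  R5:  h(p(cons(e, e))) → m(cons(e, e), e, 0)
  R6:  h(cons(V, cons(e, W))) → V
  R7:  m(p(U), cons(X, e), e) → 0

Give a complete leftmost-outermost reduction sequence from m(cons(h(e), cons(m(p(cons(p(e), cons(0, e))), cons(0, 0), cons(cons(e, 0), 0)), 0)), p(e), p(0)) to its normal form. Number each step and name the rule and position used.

1. m(cons(h(e), cons(m(p(cons(p(e), cons(0, e))), cons(0, 0), cons(cons(e, 0), 0)), 0)), p(e), p(0))  →  m(cons(p(0), cons(m(p(cons(p(e), cons(0, e))), cons(0, 0), cons(cons(e, 0), 0)), 0)), p(e), p(0))   [R3 at 1.1]
2. m(cons(p(0), cons(m(p(cons(p(e), cons(0, e))), cons(0, 0), cons(cons(e, 0), 0)), 0)), p(e), p(0))  →  m(cons(p(0), cons(e, 0)), p(e), p(0))   [R2 at 1.2.1]
3. m(cons(p(0), cons(e, 0)), p(e), p(0))  →  0   [R1 at ε]

0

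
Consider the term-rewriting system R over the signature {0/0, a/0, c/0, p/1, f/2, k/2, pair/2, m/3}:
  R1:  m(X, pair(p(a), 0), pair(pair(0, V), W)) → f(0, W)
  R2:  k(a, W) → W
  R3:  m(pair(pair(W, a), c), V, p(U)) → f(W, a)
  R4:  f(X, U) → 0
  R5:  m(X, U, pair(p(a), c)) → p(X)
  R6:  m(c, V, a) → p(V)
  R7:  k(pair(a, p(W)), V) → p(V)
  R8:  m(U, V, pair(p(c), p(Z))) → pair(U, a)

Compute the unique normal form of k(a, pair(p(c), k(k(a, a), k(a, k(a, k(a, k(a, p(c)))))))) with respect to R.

1. k(a, pair(p(c), k(k(a, a), k(a, k(a, k(a, k(a, p(c))))))))  →  pair(p(c), k(k(a, a), k(a, k(a, k(a, k(a, p(c)))))))   [R2 at ε]
2. pair(p(c), k(k(a, a), k(a, k(a, k(a, k(a, p(c)))))))  →  pair(p(c), k(a, k(a, k(a, k(a, k(a, p(c)))))))   [R2 at 2.1]
3. pair(p(c), k(a, k(a, k(a, k(a, k(a, p(c)))))))  →  pair(p(c), k(a, k(a, k(a, k(a, p(c))))))   [R2 at 2]
4. pair(p(c), k(a, k(a, k(a, k(a, p(c))))))  →  pair(p(c), k(a, k(a, k(a, p(c)))))   [R2 at 2]
5. pair(p(c), k(a, k(a, k(a, p(c)))))  →  pair(p(c), k(a, k(a, p(c))))   [R2 at 2]
6. pair(p(c), k(a, k(a, p(c))))  →  pair(p(c), k(a, p(c)))   [R2 at 2]
7. pair(p(c), k(a, p(c)))  →  pair(p(c), p(c))   [R2 at 2]

pair(p(c), p(c))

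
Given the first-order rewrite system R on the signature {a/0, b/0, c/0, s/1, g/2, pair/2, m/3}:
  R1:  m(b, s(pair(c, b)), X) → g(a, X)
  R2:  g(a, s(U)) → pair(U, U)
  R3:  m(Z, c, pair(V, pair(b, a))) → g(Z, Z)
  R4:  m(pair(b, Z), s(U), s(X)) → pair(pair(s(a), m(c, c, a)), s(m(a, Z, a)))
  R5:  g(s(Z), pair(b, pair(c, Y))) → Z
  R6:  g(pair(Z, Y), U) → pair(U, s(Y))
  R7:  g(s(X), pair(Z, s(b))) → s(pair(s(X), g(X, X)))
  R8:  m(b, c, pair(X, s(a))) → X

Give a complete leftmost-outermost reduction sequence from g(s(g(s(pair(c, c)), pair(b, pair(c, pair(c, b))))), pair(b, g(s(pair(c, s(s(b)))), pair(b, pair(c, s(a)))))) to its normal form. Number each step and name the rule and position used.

pair(c, c)

1. g(s(g(s(pair(c, c)), pair(b, pair(c, pair(c, b))))), pair(b, g(s(pair(c, s(s(b)))), pair(b, pair(c, s(a))))))  →  g(s(pair(c, c)), pair(b, g(s(pair(c, s(s(b)))), pair(b, pair(c, s(a))))))   [R5 at 1.1]
2. g(s(pair(c, c)), pair(b, g(s(pair(c, s(s(b)))), pair(b, pair(c, s(a))))))  →  g(s(pair(c, c)), pair(b, pair(c, s(s(b)))))   [R5 at 2.2]
3. g(s(pair(c, c)), pair(b, pair(c, s(s(b)))))  →  pair(c, c)   [R5 at ε]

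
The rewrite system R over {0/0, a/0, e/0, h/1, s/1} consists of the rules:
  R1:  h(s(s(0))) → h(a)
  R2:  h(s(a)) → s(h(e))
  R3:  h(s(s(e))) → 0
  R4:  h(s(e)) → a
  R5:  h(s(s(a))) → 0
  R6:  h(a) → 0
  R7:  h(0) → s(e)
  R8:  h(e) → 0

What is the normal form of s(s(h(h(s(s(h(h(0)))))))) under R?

1. s(s(h(h(s(s(h(h(0))))))))  →  s(s(h(h(s(s(h(s(e))))))))   [R7 at 1.1.1.1.1.1.1]
2. s(s(h(h(s(s(h(s(e))))))))  →  s(s(h(h(s(s(a))))))   [R4 at 1.1.1.1.1.1]
3. s(s(h(h(s(s(a))))))  →  s(s(h(0)))   [R5 at 1.1.1]
4. s(s(h(0)))  →  s(s(s(e)))   [R7 at 1.1]

s(s(s(e)))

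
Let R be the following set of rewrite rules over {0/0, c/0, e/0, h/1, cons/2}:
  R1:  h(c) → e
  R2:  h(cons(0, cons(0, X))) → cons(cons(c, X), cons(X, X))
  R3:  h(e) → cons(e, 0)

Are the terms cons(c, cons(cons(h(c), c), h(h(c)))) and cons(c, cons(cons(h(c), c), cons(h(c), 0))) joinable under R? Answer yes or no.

yes — NF(t₁) = cons(c, cons(cons(e, c), cons(e, 0))), NF(t₂) = cons(c, cons(cons(e, c), cons(e, 0)))

Reduce t₁ = cons(c, cons(cons(h(c), c), h(h(c)))):
1. cons(c, cons(cons(h(c), c), h(h(c))))  →  cons(c, cons(cons(e, c), h(h(c))))   [R1 at 2.1.1]
2. cons(c, cons(cons(e, c), h(h(c))))  →  cons(c, cons(cons(e, c), h(e)))   [R1 at 2.2.1]
3. cons(c, cons(cons(e, c), h(e)))  →  cons(c, cons(cons(e, c), cons(e, 0)))   [R3 at 2.2]

Reduce t₂ = cons(c, cons(cons(h(c), c), cons(h(c), 0))):
1. cons(c, cons(cons(h(c), c), cons(h(c), 0)))  →  cons(c, cons(cons(e, c), cons(h(c), 0)))   [R1 at 2.1.1]
2. cons(c, cons(cons(e, c), cons(h(c), 0)))  →  cons(c, cons(cons(e, c), cons(e, 0)))   [R1 at 2.2.1]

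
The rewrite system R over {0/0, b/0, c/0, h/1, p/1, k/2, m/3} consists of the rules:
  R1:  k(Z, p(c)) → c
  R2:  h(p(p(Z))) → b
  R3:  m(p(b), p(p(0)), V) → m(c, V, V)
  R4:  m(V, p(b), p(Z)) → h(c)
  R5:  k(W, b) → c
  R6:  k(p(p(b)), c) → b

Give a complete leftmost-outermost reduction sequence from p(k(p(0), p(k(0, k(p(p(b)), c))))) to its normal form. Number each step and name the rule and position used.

p(c)

1. p(k(p(0), p(k(0, k(p(p(b)), c)))))  →  p(k(p(0), p(k(0, b))))   [R6 at 1.2.1.2]
2. p(k(p(0), p(k(0, b))))  →  p(k(p(0), p(c)))   [R5 at 1.2.1]
3. p(k(p(0), p(c)))  →  p(c)   [R1 at 1]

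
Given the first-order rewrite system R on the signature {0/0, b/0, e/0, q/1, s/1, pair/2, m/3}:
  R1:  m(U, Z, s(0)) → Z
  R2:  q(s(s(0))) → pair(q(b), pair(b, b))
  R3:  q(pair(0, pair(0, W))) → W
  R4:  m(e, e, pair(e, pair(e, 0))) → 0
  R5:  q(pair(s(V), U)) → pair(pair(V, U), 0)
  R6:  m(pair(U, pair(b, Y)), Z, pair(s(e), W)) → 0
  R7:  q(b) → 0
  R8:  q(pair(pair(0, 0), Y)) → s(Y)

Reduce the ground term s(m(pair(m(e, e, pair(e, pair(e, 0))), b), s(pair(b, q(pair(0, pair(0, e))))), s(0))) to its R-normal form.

1. s(m(pair(m(e, e, pair(e, pair(e, 0))), b), s(pair(b, q(pair(0, pair(0, e))))), s(0)))  →  s(s(pair(b, q(pair(0, pair(0, e))))))   [R1 at 1]
2. s(s(pair(b, q(pair(0, pair(0, e))))))  →  s(s(pair(b, e)))   [R3 at 1.1.2]

s(s(pair(b, e)))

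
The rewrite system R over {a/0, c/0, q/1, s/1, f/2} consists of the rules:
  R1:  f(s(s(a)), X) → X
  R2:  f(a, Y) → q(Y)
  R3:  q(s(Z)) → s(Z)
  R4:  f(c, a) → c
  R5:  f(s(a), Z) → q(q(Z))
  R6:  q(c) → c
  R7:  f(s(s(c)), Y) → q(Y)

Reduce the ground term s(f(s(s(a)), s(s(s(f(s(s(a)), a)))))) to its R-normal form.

1. s(f(s(s(a)), s(s(s(f(s(s(a)), a))))))  →  s(s(s(s(f(s(s(a)), a)))))   [R1 at 1]
2. s(s(s(s(f(s(s(a)), a)))))  →  s(s(s(s(a))))   [R1 at 1.1.1.1]

s(s(s(s(a))))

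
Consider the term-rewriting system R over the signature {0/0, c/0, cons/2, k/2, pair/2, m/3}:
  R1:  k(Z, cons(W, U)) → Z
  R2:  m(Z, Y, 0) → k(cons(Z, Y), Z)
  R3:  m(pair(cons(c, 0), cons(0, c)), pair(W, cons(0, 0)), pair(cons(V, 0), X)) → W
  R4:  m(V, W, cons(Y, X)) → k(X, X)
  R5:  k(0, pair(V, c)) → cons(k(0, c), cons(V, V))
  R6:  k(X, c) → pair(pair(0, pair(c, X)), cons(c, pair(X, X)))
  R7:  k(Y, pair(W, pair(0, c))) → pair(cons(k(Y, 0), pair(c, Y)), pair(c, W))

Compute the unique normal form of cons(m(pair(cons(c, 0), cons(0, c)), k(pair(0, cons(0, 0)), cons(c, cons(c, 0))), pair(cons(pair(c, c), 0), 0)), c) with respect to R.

1. cons(m(pair(cons(c, 0), cons(0, c)), k(pair(0, cons(0, 0)), cons(c, cons(c, 0))), pair(cons(pair(c, c), 0), 0)), c)  →  cons(m(pair(cons(c, 0), cons(0, c)), pair(0, cons(0, 0)), pair(cons(pair(c, c), 0), 0)), c)   [R1 at 1.2]
2. cons(m(pair(cons(c, 0), cons(0, c)), pair(0, cons(0, 0)), pair(cons(pair(c, c), 0), 0)), c)  →  cons(0, c)   [R3 at 1]

cons(0, c)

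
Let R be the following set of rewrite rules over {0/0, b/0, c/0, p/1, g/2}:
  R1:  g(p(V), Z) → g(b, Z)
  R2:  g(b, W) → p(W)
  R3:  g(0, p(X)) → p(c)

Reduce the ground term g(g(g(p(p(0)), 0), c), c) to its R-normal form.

1. g(g(g(p(p(0)), 0), c), c)  →  g(g(g(b, 0), c), c)   [R1 at 1.1]
2. g(g(g(b, 0), c), c)  →  g(g(p(0), c), c)   [R2 at 1.1]
3. g(g(p(0), c), c)  →  g(g(b, c), c)   [R1 at 1]
4. g(g(b, c), c)  →  g(p(c), c)   [R2 at 1]
5. g(p(c), c)  →  g(b, c)   [R1 at ε]
6. g(b, c)  →  p(c)   [R2 at ε]

p(c)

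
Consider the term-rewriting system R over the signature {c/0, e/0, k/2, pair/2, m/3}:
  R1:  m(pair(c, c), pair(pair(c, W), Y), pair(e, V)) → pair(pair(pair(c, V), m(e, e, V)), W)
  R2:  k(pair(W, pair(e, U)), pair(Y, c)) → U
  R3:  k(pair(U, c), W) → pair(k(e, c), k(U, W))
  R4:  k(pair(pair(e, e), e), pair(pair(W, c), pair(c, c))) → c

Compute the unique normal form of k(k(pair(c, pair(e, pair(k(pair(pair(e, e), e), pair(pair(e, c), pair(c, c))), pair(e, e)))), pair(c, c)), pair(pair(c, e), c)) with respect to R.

1. k(k(pair(c, pair(e, pair(k(pair(pair(e, e), e), pair(pair(e, c), pair(c, c))), pair(e, e)))), pair(c, c)), pair(pair(c, e), c))  →  k(pair(k(pair(pair(e, e), e), pair(pair(e, c), pair(c, c))), pair(e, e)), pair(pair(c, e), c))   [R2 at 1]
2. k(pair(k(pair(pair(e, e), e), pair(pair(e, c), pair(c, c))), pair(e, e)), pair(pair(c, e), c))  →  e   [R2 at ε]

e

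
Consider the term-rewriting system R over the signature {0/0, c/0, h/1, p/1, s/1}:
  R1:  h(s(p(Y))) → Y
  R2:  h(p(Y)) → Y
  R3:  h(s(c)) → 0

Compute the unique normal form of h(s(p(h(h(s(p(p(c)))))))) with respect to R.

c

1. h(s(p(h(h(s(p(p(c))))))))  →  h(h(s(p(p(c)))))   [R1 at ε]
2. h(h(s(p(p(c)))))  →  h(p(c))   [R1 at 1]
3. h(p(c))  →  c   [R2 at ε]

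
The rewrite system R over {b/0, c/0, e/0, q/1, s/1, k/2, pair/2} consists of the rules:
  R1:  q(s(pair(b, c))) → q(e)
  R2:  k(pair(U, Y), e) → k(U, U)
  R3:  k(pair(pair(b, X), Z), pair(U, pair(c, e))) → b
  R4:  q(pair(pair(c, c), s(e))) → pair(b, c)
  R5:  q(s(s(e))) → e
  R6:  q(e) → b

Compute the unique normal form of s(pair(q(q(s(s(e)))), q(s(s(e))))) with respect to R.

s(pair(b, e))

1. s(pair(q(q(s(s(e)))), q(s(s(e)))))  →  s(pair(q(e), q(s(s(e)))))   [R5 at 1.1.1]
2. s(pair(q(e), q(s(s(e)))))  →  s(pair(b, q(s(s(e)))))   [R6 at 1.1]
3. s(pair(b, q(s(s(e)))))  →  s(pair(b, e))   [R5 at 1.2]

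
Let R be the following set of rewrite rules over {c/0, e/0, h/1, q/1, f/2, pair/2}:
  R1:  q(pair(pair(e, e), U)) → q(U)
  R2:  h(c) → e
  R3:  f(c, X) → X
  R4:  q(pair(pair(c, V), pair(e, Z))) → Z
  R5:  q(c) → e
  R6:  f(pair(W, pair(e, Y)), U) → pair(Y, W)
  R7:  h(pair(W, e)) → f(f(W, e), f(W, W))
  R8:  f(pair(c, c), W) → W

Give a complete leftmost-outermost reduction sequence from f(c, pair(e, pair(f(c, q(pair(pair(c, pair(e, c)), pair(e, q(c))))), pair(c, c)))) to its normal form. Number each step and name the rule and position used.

pair(e, pair(e, pair(c, c)))

1. f(c, pair(e, pair(f(c, q(pair(pair(c, pair(e, c)), pair(e, q(c))))), pair(c, c))))  →  pair(e, pair(f(c, q(pair(pair(c, pair(e, c)), pair(e, q(c))))), pair(c, c)))   [R3 at ε]
2. pair(e, pair(f(c, q(pair(pair(c, pair(e, c)), pair(e, q(c))))), pair(c, c)))  →  pair(e, pair(q(pair(pair(c, pair(e, c)), pair(e, q(c)))), pair(c, c)))   [R3 at 2.1]
3. pair(e, pair(q(pair(pair(c, pair(e, c)), pair(e, q(c)))), pair(c, c)))  →  pair(e, pair(q(c), pair(c, c)))   [R4 at 2.1]
4. pair(e, pair(q(c), pair(c, c)))  →  pair(e, pair(e, pair(c, c)))   [R5 at 2.1]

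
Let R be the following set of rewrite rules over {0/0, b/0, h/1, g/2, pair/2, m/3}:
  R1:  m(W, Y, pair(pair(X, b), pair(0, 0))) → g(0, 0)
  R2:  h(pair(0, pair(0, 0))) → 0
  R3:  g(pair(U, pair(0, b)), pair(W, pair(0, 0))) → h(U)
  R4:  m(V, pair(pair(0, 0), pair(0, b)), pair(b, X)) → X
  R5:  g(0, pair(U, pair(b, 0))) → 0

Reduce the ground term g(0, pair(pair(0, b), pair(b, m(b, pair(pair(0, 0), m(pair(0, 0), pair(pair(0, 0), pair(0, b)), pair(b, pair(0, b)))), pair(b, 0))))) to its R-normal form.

1. g(0, pair(pair(0, b), pair(b, m(b, pair(pair(0, 0), m(pair(0, 0), pair(pair(0, 0), pair(0, b)), pair(b, pair(0, b)))), pair(b, 0)))))  →  g(0, pair(pair(0, b), pair(b, m(b, pair(pair(0, 0), pair(0, b)), pair(b, 0)))))   [R4 at 2.2.2.2.2]
2. g(0, pair(pair(0, b), pair(b, m(b, pair(pair(0, 0), pair(0, b)), pair(b, 0)))))  →  g(0, pair(pair(0, b), pair(b, 0)))   [R4 at 2.2.2]
3. g(0, pair(pair(0, b), pair(b, 0)))  →  0   [R5 at ε]

0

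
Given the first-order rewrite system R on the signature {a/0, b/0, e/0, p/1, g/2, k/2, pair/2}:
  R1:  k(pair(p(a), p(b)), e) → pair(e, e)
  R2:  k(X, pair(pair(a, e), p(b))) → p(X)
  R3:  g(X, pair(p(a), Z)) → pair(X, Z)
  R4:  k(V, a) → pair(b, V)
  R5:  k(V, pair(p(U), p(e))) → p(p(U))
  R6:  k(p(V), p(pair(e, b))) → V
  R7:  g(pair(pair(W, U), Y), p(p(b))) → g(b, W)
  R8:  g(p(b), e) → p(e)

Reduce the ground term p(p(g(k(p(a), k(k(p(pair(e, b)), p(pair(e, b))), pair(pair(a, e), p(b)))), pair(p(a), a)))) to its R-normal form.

p(p(pair(a, a)))

1. p(p(g(k(p(a), k(k(p(pair(e, b)), p(pair(e, b))), pair(pair(a, e), p(b)))), pair(p(a), a))))  →  p(p(pair(k(p(a), k(k(p(pair(e, b)), p(pair(e, b))), pair(pair(a, e), p(b)))), a)))   [R3 at 1.1]
2. p(p(pair(k(p(a), k(k(p(pair(e, b)), p(pair(e, b))), pair(pair(a, e), p(b)))), a)))  →  p(p(pair(k(p(a), p(k(p(pair(e, b)), p(pair(e, b))))), a)))   [R2 at 1.1.1.2]
3. p(p(pair(k(p(a), p(k(p(pair(e, b)), p(pair(e, b))))), a)))  →  p(p(pair(k(p(a), p(pair(e, b))), a)))   [R6 at 1.1.1.2.1]
4. p(p(pair(k(p(a), p(pair(e, b))), a)))  →  p(p(pair(a, a)))   [R6 at 1.1.1]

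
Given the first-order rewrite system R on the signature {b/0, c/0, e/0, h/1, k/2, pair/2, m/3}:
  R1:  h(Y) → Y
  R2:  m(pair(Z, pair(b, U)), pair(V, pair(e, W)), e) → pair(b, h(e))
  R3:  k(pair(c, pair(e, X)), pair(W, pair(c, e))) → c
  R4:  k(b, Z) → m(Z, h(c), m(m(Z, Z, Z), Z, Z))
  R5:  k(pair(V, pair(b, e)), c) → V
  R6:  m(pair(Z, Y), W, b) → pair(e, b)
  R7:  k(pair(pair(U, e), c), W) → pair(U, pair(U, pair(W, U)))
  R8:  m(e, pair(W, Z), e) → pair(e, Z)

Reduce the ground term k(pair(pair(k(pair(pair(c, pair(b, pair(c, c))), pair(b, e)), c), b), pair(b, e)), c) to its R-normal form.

1. k(pair(pair(k(pair(pair(c, pair(b, pair(c, c))), pair(b, e)), c), b), pair(b, e)), c)  →  pair(k(pair(pair(c, pair(b, pair(c, c))), pair(b, e)), c), b)   [R5 at ε]
2. pair(k(pair(pair(c, pair(b, pair(c, c))), pair(b, e)), c), b)  →  pair(pair(c, pair(b, pair(c, c))), b)   [R5 at 1]

pair(pair(c, pair(b, pair(c, c))), b)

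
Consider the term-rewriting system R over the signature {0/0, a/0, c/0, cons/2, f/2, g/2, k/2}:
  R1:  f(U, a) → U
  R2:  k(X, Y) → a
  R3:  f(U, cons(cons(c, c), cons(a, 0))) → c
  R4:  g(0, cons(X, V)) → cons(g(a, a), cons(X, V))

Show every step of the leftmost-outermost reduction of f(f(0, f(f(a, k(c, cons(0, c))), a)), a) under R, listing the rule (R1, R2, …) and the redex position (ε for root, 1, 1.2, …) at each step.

0

1. f(f(0, f(f(a, k(c, cons(0, c))), a)), a)  →  f(0, f(f(a, k(c, cons(0, c))), a))   [R1 at ε]
2. f(0, f(f(a, k(c, cons(0, c))), a))  →  f(0, f(a, k(c, cons(0, c))))   [R1 at 2]
3. f(0, f(a, k(c, cons(0, c))))  →  f(0, f(a, a))   [R2 at 2.2]
4. f(0, f(a, a))  →  f(0, a)   [R1 at 2]
5. f(0, a)  →  0   [R1 at ε]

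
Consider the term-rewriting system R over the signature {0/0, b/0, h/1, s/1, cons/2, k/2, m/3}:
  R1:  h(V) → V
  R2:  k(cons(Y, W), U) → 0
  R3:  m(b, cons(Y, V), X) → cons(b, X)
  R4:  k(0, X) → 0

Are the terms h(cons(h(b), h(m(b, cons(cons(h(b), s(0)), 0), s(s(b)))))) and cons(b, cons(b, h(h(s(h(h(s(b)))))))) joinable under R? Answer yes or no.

yes — NF(t₁) = cons(b, cons(b, s(s(b)))), NF(t₂) = cons(b, cons(b, s(s(b))))

Reduce t₁ = h(cons(h(b), h(m(b, cons(cons(h(b), s(0)), 0), s(s(b)))))):
1. h(cons(h(b), h(m(b, cons(cons(h(b), s(0)), 0), s(s(b))))))  →  cons(h(b), h(m(b, cons(cons(h(b), s(0)), 0), s(s(b)))))   [R1 at ε]
2. cons(h(b), h(m(b, cons(cons(h(b), s(0)), 0), s(s(b)))))  →  cons(b, h(m(b, cons(cons(h(b), s(0)), 0), s(s(b)))))   [R1 at 1]
3. cons(b, h(m(b, cons(cons(h(b), s(0)), 0), s(s(b)))))  →  cons(b, m(b, cons(cons(h(b), s(0)), 0), s(s(b))))   [R1 at 2]
4. cons(b, m(b, cons(cons(h(b), s(0)), 0), s(s(b))))  →  cons(b, cons(b, s(s(b))))   [R3 at 2]

Reduce t₂ = cons(b, cons(b, h(h(s(h(h(s(b)))))))):
1. cons(b, cons(b, h(h(s(h(h(s(b))))))))  →  cons(b, cons(b, h(s(h(h(s(b)))))))   [R1 at 2.2]
2. cons(b, cons(b, h(s(h(h(s(b)))))))  →  cons(b, cons(b, s(h(h(s(b))))))   [R1 at 2.2]
3. cons(b, cons(b, s(h(h(s(b))))))  →  cons(b, cons(b, s(h(s(b)))))   [R1 at 2.2.1]
4. cons(b, cons(b, s(h(s(b)))))  →  cons(b, cons(b, s(s(b))))   [R1 at 2.2.1]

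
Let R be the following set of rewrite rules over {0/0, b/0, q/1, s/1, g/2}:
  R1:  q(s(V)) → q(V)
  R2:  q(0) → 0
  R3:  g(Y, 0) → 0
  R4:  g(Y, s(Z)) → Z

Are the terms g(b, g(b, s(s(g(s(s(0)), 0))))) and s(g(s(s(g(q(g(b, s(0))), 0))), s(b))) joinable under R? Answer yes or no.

no — NF(t₁) = 0, NF(t₂) = s(b)

Reduce t₁ = g(b, g(b, s(s(g(s(s(0)), 0))))):
1. g(b, g(b, s(s(g(s(s(0)), 0)))))  →  g(b, s(g(s(s(0)), 0)))   [R4 at 2]
2. g(b, s(g(s(s(0)), 0)))  →  g(s(s(0)), 0)   [R4 at ε]
3. g(s(s(0)), 0)  →  0   [R3 at ε]

Reduce t₂ = s(g(s(s(g(q(g(b, s(0))), 0))), s(b))):
1. s(g(s(s(g(q(g(b, s(0))), 0))), s(b)))  →  s(b)   [R4 at 1]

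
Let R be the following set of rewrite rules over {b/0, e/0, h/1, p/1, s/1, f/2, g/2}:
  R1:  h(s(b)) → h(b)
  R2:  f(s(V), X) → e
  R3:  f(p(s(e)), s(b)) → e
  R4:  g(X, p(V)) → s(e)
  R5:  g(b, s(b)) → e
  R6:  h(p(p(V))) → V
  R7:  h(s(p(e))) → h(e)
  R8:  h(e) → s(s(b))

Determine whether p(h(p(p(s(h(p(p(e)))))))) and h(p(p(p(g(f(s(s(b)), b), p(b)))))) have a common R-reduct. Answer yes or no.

yes — NF(t₁) = p(s(e)), NF(t₂) = p(s(e))

Reduce t₁ = p(h(p(p(s(h(p(p(e)))))))):
1. p(h(p(p(s(h(p(p(e))))))))  →  p(s(h(p(p(e)))))   [R6 at 1]
2. p(s(h(p(p(e)))))  →  p(s(e))   [R6 at 1.1]

Reduce t₂ = h(p(p(p(g(f(s(s(b)), b), p(b)))))):
1. h(p(p(p(g(f(s(s(b)), b), p(b))))))  →  p(g(f(s(s(b)), b), p(b)))   [R6 at ε]
2. p(g(f(s(s(b)), b), p(b)))  →  p(s(e))   [R4 at 1]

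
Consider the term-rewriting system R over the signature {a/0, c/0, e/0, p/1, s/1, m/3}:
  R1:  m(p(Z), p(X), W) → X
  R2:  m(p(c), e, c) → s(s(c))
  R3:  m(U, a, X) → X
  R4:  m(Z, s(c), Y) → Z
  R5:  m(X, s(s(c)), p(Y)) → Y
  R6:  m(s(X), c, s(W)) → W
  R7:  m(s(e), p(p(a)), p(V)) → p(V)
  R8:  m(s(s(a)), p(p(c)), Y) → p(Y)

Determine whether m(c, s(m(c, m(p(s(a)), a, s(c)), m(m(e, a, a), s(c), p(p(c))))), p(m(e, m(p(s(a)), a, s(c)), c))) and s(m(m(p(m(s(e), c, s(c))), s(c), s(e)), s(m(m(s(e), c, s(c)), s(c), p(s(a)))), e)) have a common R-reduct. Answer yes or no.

Reduce t₁ = m(c, s(m(c, m(p(s(a)), a, s(c)), m(m(e, a, a), s(c), p(p(c))))), p(m(e, m(p(s(a)), a, s(c)), c))):
1. m(c, s(m(c, m(p(s(a)), a, s(c)), m(m(e, a, a), s(c), p(p(c))))), p(m(e, m(p(s(a)), a, s(c)), c)))  →  m(c, s(m(c, s(c), m(m(e, a, a), s(c), p(p(c))))), p(m(e, m(p(s(a)), a, s(c)), c)))   [R3 at 2.1.2]
2. m(c, s(m(c, s(c), m(m(e, a, a), s(c), p(p(c))))), p(m(e, m(p(s(a)), a, s(c)), c)))  →  m(c, s(c), p(m(e, m(p(s(a)), a, s(c)), c)))   [R4 at 2.1]
3. m(c, s(c), p(m(e, m(p(s(a)), a, s(c)), c)))  →  c   [R4 at ε]

Reduce t₂ = s(m(m(p(m(s(e), c, s(c))), s(c), s(e)), s(m(m(s(e), c, s(c)), s(c), p(s(a)))), e)):
1. s(m(m(p(m(s(e), c, s(c))), s(c), s(e)), s(m(m(s(e), c, s(c)), s(c), p(s(a)))), e))  →  s(m(p(m(s(e), c, s(c))), s(m(m(s(e), c, s(c)), s(c), p(s(a)))), e))   [R4 at 1.1]
2. s(m(p(m(s(e), c, s(c))), s(m(m(s(e), c, s(c)), s(c), p(s(a)))), e))  →  s(m(p(c), s(m(m(s(e), c, s(c)), s(c), p(s(a)))), e))   [R6 at 1.1.1]
3. s(m(p(c), s(m(m(s(e), c, s(c)), s(c), p(s(a)))), e))  →  s(m(p(c), s(m(s(e), c, s(c))), e))   [R4 at 1.2.1]
4. s(m(p(c), s(m(s(e), c, s(c))), e))  →  s(m(p(c), s(c), e))   [R6 at 1.2.1]
5. s(m(p(c), s(c), e))  →  s(p(c))   [R4 at 1]

no — NF(t₁) = c, NF(t₂) = s(p(c))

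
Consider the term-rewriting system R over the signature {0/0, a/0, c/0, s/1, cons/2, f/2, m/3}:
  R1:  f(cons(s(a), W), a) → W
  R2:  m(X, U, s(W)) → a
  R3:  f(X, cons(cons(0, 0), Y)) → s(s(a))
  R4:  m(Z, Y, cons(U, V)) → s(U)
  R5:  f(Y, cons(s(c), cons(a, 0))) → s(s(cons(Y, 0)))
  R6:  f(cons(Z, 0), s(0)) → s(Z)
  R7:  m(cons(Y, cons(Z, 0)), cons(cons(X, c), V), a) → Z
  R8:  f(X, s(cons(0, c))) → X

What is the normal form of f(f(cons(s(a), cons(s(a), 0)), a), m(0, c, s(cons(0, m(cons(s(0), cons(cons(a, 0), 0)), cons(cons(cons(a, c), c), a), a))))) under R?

1. f(f(cons(s(a), cons(s(a), 0)), a), m(0, c, s(cons(0, m(cons(s(0), cons(cons(a, 0), 0)), cons(cons(cons(a, c), c), a), a)))))  →  f(cons(s(a), 0), m(0, c, s(cons(0, m(cons(s(0), cons(cons(a, 0), 0)), cons(cons(cons(a, c), c), a), a)))))   [R1 at 1]
2. f(cons(s(a), 0), m(0, c, s(cons(0, m(cons(s(0), cons(cons(a, 0), 0)), cons(cons(cons(a, c), c), a), a)))))  →  f(cons(s(a), 0), a)   [R2 at 2]
3. f(cons(s(a), 0), a)  →  0   [R1 at ε]

0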